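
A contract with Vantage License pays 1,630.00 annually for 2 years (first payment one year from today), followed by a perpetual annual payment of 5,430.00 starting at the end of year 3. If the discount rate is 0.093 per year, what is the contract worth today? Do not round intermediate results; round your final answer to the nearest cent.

51729.58

PV of 2-year annuity: 1,630.00 × [1 − (1+0.093)^−2] / 0.093 = 2855.72582
Perpetuity value at year 2: 5,430.00 / 0.093 = 58387.09677
PV of perpetuity: 58387.09677 / (1+0.093)^2 = 48873.85062
Total PV = 2855.72582 + 48873.85062 = 51729.57645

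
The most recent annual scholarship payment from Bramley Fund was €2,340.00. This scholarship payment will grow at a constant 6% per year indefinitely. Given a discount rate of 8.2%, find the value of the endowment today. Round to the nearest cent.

€112745.45

D₁ = D₀ × (1 + g) = €2,340.00 × 1.06 = €2,480.4000
Growing perpetuity: P = D₁ / (r − g) = €2,480.4000 / (0.082 − 0.06) = €112,745.45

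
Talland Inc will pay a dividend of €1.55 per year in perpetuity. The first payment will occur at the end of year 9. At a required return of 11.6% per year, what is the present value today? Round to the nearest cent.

€5.55

Value at end of year 8: C / r = €1.55 / 0.116 = €13.3621
Discount to today: PV = €13.3621 / (1 + 0.116)^8 = €13.3621 / 2.406099 = €5.55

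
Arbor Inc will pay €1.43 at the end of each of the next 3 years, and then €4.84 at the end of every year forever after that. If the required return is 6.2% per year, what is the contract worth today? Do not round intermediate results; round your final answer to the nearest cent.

€68.98

PV of 3-year annuity: €1.43 × [1 − (1+0.062)^−3] / 0.062 = 3.80831
Perpetuity value at year 3: €4.84 / 0.062 = 78.06452
PV of perpetuity: 78.06452 / (1+0.062)^3 = 65.17486
Total PV = 3.80831 + 65.17486 = 68.98317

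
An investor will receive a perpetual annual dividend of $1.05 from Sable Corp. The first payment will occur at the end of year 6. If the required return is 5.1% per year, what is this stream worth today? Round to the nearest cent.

$16.05

Value at end of year 5: C / r = $1.05 / 0.051 = $20.5882
Discount to today: PV = $20.5882 / (1 + 0.051)^5 = $20.5882 / 1.282371 = $16.05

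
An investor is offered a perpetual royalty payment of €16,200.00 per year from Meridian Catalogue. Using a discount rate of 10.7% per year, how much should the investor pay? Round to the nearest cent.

€151401.87

Level perpetuity: PV = C / r = €16,200.00 / 0.107 = €151,401.87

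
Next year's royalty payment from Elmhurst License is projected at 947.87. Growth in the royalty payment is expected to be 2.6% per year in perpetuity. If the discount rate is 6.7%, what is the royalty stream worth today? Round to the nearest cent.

23118.78

Growing perpetuity: P = D₁ / (r − g) = 947.8700 / (0.067 − 0.026) = 23,118.78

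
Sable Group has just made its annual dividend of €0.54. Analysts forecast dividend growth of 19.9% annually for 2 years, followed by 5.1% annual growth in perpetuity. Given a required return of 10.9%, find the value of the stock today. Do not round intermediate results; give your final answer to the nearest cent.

D_1 = 0.64746
D_2 = 0.77630
Terminal value at year 2: TV = D_2×(1+g_2)/(r−g_2) = 0.81590/0.058 = 14.06717
P_0 = D_1/(1+r)^1 + D_2/(1+r)^2 + TV/(1+r)^2
    = 0.58382 + 0.63120 + 11.43783 = 12.65286

€12.65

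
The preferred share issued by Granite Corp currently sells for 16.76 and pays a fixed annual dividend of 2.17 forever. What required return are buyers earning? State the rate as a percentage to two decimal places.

12.95%

P = C/r ⇒ r = C/P = 2.17/16.76 = 0.129475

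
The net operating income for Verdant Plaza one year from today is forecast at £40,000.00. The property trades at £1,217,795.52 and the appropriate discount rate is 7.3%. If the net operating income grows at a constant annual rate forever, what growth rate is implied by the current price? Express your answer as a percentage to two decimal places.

4.02%

P = D₁/(r−g) ⇒ g = r − D₁/P = 0.073 − £40,000.00/£1,217,795.52 = 0.040154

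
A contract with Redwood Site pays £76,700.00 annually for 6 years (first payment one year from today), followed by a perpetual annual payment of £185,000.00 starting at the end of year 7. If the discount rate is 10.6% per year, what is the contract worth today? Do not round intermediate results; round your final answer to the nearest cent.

£1281787.47

PV of 6-year annuity: £76,700.00 × [1 − (1+0.106)^−6] / 0.106 = 328255.84833
Perpetuity value at year 6: £185,000.00 / 0.106 = 1745283.01887
PV of perpetuity: 1745283.01887 / (1+0.106)^6 = 953531.62460
Total PV = 328255.84833 + 953531.62460 = 1281787.47293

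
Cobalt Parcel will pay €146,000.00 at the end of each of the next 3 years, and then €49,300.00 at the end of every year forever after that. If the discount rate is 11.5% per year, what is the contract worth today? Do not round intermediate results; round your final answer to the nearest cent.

€662962.95

PV of 3-year annuity: €146,000.00 × [1 − (1+0.115)^−3] / 0.115 = 353702.43040
Perpetuity value at year 3: €49,300.00 / 0.115 = 428695.65217
PV of perpetuity: 428695.65217 / (1+0.115)^3 = 309260.51643
Total PV = 353702.43040 + 309260.51643 = 662962.94683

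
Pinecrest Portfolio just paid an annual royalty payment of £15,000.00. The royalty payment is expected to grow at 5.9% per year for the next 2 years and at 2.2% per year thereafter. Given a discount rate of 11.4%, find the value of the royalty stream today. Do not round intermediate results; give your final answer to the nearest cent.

£178397.81

D_1 = 15885.00000
D_2 = 16822.21500
Terminal value at year 2: TV = D_2×(1+g_2)/(r−g_2) = 17192.30373/0.092 = 186872.86663
P_0 = D_1/(1+r)^1 + D_2/(1+r)^2 + TV/(1+r)^2
    = 14259.42549 + 13555.41436 + 150582.97257 = 178397.81243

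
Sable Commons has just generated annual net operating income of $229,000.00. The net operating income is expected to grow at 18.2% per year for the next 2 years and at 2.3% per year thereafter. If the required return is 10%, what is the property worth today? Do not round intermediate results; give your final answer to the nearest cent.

D_1 = 270678.00000
D_2 = 319941.39600
Terminal value at year 2: TV = D_2×(1+g_2)/(r−g_2) = 327300.04811/0.077 = 4250649.97543
P_0 = D_1/(1+r)^1 + D_2/(1+r)^2 + TV/(1+r)^2
    = 246070.90909 + 264414.37686 + 3512933.86399 = 4023419.14994

$4023419.15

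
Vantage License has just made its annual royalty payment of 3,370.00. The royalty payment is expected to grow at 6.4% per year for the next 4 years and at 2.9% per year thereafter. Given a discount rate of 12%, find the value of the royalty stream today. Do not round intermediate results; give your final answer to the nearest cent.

42915.49

D_1 = 3585.68000
D_2 = 3815.16352
D_3 = 4059.33399
D_4 = 4319.13136
Terminal value at year 4: TV = D_4×(1+g_2)/(r−g_2) = 4444.38617/0.091 = 48839.40846
P_0 = D_1/(1+r)^1 + D_2/(1+r)^2 + D_3/(1+r)^3 + D_4/(1+r)^4 + TV/(1+r)^4
    = 3201.50000 + 3041.42500 + 2889.35375 + 2744.88606 + 31038.32701 = 42915.49183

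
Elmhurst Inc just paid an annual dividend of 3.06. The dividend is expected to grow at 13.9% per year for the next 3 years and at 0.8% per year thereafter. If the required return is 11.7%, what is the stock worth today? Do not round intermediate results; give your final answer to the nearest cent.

39.55

D_1 = 3.48534
D_2 = 3.96980
D_3 = 4.52160
Terminal value at year 3: TV = D_3×(1+g_2)/(r−g_2) = 4.55778/0.109 = 41.81447
P_0 = D_1/(1+r)^1 + D_2/(1+r)^2 + D_3/(1+r)^3 + TV/(1+r)^3
    = 3.12027 + 3.18172 + 3.24439 + 30.00317 = 39.54955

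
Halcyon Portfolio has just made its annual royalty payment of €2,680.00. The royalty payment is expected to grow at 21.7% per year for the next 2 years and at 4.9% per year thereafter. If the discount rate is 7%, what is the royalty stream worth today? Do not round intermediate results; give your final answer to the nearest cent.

D_1 = 3261.56000
D_2 = 3969.31852
Terminal value at year 2: TV = D_2×(1+g_2)/(r−g_2) = 4163.81513/0.021 = 198276.91083
P_0 = D_1/(1+r)^1 + D_2/(1+r)^2 + TV/(1+r)^2
    = 3048.18692 + 3466.95652 + 173182.73284 = 179697.87628

€179697.88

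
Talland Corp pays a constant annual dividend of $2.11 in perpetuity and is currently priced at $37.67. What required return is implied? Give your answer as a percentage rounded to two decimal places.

5.60%

P = C/r ⇒ r = C/P = $2.11/$37.67 = 0.056013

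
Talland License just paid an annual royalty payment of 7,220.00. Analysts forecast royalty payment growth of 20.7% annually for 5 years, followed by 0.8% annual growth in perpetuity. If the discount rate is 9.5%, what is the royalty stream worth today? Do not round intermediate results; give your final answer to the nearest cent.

184935.65

D_1 = 8714.54000
D_2 = 10518.44978
D_3 = 12695.76888
D_4 = 15323.79304
D_5 = 18495.81820
Terminal value at year 5: TV = D_5×(1+g_2)/(r−g_2) = 18643.78475/0.087 = 214296.37643
P_0 = D_1/(1+r)^1 + D_2/(1+r)^2 + D_3/(1+r)^3 + D_4/(1+r)^4 + D_5/(1+r)^5 + TV/(1+r)^5
    = 7958.48402 + 8772.50247 + 9669.78127 + 10658.83652 + 11749.05541 + 136126.98688 = 184935.64657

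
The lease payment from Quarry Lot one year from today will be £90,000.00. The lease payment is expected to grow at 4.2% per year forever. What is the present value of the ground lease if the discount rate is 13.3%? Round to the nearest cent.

£989010.99

Growing perpetuity: P = D₁ / (r − g) = £90,000.0000 / (0.133 − 0.042) = £989,010.99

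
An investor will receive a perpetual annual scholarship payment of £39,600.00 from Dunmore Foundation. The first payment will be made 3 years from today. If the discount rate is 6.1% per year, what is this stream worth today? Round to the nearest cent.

Value at end of year 2: C / r = £39,600.00 / 0.061 = £649,180.3279
Discount to today: PV = £649,180.3279 / (1 + 0.061)^2 = £649,180.3279 / 1.125721 = £576,679.59

£576679.59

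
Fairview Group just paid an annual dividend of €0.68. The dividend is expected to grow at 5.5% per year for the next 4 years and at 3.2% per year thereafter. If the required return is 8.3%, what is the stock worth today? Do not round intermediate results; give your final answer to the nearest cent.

€14.94

D_1 = 0.71740
D_2 = 0.75686
D_3 = 0.79848
D_4 = 0.84240
Terminal value at year 4: TV = D_4×(1+g_2)/(r−g_2) = 0.86936/0.051 = 17.04623
P_0 = D_1/(1+r)^1 + D_2/(1+r)^2 + D_3/(1+r)^3 + D_4/(1+r)^4 + TV/(1+r)^4
    = 0.66242 + 0.64529 + 0.62861 + 0.61236 + 12.39123 = 14.93991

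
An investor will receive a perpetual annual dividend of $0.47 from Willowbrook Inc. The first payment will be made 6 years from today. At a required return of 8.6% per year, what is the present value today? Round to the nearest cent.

$3.62

Value at end of year 5: C / r = $0.47 / 0.086 = $5.4651
Discount to today: PV = $5.4651 / (1 + 0.086)^5 = $5.4651 / 1.510599 = $3.62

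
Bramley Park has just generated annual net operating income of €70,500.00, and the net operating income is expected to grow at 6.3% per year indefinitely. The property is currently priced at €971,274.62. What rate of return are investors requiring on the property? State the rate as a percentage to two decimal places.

14.02%

D₁ = €70,500.00 × 1.063 = €74,941.5000
P = D₁/(r − g) ⇒ r = D₁/P + g = €74,941.5000/€971,274.62 + 0.063 = 0.077158 + 0.063 = 0.140158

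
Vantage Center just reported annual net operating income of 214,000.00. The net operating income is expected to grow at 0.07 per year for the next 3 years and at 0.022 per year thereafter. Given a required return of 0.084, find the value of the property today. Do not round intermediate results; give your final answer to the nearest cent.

D_1 = 228980.00000
D_2 = 245008.60000
D_3 = 262159.20200
Terminal value at year 3: TV = D_3×(1+g_2)/(r−g_2) = 267926.70444/0.062 = 4321398.45877
P_0 = D_1/(1+r)^1 + D_2/(1+r)^2 + D_3/(1+r)^3 + TV/(1+r)^3
    = 211236.16236 + 208508.02004 + 205815.11204 + 3392629.75000 = 4018189.04444

4018189.04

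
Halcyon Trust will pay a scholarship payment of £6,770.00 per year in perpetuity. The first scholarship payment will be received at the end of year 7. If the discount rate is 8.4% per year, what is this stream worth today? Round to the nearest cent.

Value at end of year 6: C / r = £6,770.00 / 0.084 = £80,595.2381
Discount to today: PV = £80,595.2381 / (1 + 0.084)^6 = £80,595.2381 / 1.622466 = £49,674.52

£49674.52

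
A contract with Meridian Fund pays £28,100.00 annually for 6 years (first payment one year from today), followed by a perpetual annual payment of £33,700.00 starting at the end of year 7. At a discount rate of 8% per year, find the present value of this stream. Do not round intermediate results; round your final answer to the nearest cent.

£395361.87

PV of 6-year annuity: £28,100.00 × [1 − (1+0.08)^−6] / 0.08 = 129902.91856
Perpetuity value at year 6: £33,700.00 / 0.08 = 421250.00000
PV of perpetuity: 421250.00000 / (1+0.08)^6 = 265458.95532
Total PV = 129902.91856 + 265458.95532 = 395361.87388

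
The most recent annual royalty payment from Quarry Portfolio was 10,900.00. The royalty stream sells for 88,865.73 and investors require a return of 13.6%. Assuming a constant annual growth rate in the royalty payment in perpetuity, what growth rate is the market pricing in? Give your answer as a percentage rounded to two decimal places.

1.19%

P = D₀(1+g)/(r−g) ⇒ P(r−g) = D₀(1+g) ⇒ g(P+D₀) = P·r − D₀
g = (P·r − D₀)/(P + D₀) = (88,865.73×0.136 − 10,900.00) / (88,865.73 + 10,900.00) = 0.011885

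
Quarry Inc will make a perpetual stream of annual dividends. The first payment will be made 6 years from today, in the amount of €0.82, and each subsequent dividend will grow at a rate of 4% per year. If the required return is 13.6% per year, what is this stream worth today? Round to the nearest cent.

€4.51

Value at end of year 5: C₁ / (r − g) = €0.82 / (0.136 − 0.04) = €8.5417
Discount to today: PV = €8.5417 / (1 + 0.136)^5 = €8.5417 / 1.891872 = €4.51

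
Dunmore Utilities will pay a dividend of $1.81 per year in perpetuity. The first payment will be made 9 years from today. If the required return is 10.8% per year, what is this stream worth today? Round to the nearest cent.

Value at end of year 8: C / r = $1.81 / 0.108 = $16.7593
Discount to today: PV = $16.7593 / (1 + 0.108)^8 = $16.7593 / 2.271528 = $7.38

$7.38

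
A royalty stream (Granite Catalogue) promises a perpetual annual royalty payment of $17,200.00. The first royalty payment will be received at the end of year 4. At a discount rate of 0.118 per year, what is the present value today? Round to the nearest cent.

Value at end of year 3: C / r = $17,200.00 / 0.118 = $145,762.7119
Discount to today: PV = $145,762.7119 / (1 + 0.118)^3 = $145,762.7119 / 1.397415 = $104,308.82

$104308.82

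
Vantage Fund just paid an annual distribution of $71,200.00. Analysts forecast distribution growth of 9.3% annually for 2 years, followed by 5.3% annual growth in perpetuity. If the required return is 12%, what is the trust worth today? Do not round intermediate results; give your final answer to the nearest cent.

$1202999.15

D_1 = 77821.60000
D_2 = 85059.00880
Terminal value at year 2: TV = D_2×(1+g_2)/(r−g_2) = 89567.13627/0.067 = 1336822.92935
P_0 = D_1/(1+r)^1 + D_2/(1+r)^2 + TV/(1+r)^2
    = 69483.57143 + 67808.52105 + 1065707.05465 = 1202999.14712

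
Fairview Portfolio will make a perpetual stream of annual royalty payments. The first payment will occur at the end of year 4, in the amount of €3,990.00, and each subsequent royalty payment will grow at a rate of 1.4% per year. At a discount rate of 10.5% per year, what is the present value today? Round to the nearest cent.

Value at end of year 3: C₁ / (r − g) = €3,990.00 / (0.105 − 0.014) = €43,846.1538
Discount to today: PV = €43,846.1538 / (1 + 0.105)^3 = €43,846.1538 / 1.349233 = €32,497.10

€32497.10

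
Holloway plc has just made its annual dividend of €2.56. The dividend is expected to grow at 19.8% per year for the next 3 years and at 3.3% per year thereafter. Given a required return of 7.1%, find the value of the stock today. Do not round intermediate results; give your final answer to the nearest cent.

D_1 = 3.06688
D_2 = 3.67412
D_3 = 4.40160
Terminal value at year 3: TV = D_3×(1+g_2)/(r−g_2) = 4.54685/0.038 = 119.65398
P_0 = D_1/(1+r)^1 + D_2/(1+r)^2 + D_3/(1+r)^3 + TV/(1+r)^3
    = 2.86357 + 3.20313 + 3.58296 + 97.39995 = 107.04961

€107.05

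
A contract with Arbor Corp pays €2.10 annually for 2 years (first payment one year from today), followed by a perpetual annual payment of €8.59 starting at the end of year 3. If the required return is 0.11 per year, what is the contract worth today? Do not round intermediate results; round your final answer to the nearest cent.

PV of 2-year annuity: €2.10 × [1 − (1+0.11)^−2] / 0.11 = 3.59630
Perpetuity value at year 2: €8.59 / 0.11 = 78.09091
PV of perpetuity: 78.09091 / (1+0.11)^2 = 63.38033
Total PV = 3.59630 + 63.38033 = 66.97663

€66.98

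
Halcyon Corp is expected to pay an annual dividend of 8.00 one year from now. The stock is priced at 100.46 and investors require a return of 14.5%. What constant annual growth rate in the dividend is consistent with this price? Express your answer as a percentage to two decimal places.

6.54%

P = D₁/(r−g) ⇒ g = r − D₁/P = 0.145 − 8.00/100.46 = 0.065366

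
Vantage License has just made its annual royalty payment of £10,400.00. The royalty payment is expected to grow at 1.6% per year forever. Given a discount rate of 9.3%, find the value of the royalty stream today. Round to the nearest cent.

D₁ = D₀ × (1 + g) = £10,400.00 × 1.016 = £10,566.4000
Growing perpetuity: P = D₁ / (r − g) = £10,566.4000 / (0.093 − 0.016) = £137,225.97

£137225.97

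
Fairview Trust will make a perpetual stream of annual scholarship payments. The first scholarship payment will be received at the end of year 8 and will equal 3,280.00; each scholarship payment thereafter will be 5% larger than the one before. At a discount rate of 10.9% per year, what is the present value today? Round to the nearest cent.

26946.42

Value at end of year 7: C₁ / (r − g) = 3,280.00 / (0.109 − 0.05) = 55,593.2203
Discount to today: PV = 55,593.2203 / (1 + 0.109)^7 = 55,593.2203 / 2.063103 = 26,946.42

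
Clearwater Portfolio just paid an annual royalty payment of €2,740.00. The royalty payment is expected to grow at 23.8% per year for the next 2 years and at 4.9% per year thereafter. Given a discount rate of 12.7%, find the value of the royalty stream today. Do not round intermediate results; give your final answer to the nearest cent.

D_1 = 3392.12000
D_2 = 4199.44456
Terminal value at year 2: TV = D_2×(1+g_2)/(r−g_2) = 4405.21734/0.078 = 56477.14543
P_0 = D_1/(1+r)^1 + D_2/(1+r)^2 + TV/(1+r)^2
    = 3009.86690 + 3306.31342 + 44465.67666 = 50781.85698

€50781.86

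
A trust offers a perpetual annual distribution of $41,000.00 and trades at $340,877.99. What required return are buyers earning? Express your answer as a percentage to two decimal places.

12.03%

P = C/r ⇒ r = C/P = $41,000.00/$340,877.99 = 0.120278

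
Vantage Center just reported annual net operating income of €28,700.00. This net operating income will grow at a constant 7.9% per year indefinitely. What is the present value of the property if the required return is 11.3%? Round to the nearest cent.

D₁ = D₀ × (1 + g) = €28,700.00 × 1.079 = €30,967.3000
Growing perpetuity: P = D₁ / (r − g) = €30,967.3000 / (0.113 − 0.079) = €910,802.94

€910802.94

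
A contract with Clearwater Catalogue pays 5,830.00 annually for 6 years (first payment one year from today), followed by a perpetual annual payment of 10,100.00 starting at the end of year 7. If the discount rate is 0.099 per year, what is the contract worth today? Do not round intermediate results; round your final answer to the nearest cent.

PV of 6-year annuity: 5,830.00 × [1 − (1+0.099)^−6] / 0.099 = 25465.75216
Perpetuity value at year 6: 10,100.00 / 0.099 = 102020.20202
PV of perpetuity: 102020.20202 / (1+0.099)^6 = 57902.86123
Total PV = 25465.75216 + 57902.86123 = 83368.61339

83368.61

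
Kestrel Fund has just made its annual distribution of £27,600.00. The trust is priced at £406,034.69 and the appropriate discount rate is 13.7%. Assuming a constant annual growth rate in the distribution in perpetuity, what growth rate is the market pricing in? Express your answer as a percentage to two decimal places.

P = D₀(1+g)/(r−g) ⇒ P(r−g) = D₀(1+g) ⇒ g(P+D₀) = P·r − D₀
g = (P·r − D₀)/(P + D₀) = (£406,034.69×0.137 − £27,600.00) / (£406,034.69 + £27,600.00) = 0.064632

6.46%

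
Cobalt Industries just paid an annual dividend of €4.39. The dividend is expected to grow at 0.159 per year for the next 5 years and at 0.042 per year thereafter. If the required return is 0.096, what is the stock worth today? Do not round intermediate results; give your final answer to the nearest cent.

€138.06

D_1 = 5.08801
D_2 = 5.89700
D_3 = 6.83463
D_4 = 7.92133
D_5 = 9.18082
Terminal value at year 5: TV = D_5×(1+g_2)/(r−g_2) = 9.56642/0.054 = 177.15592
P_0 = D_1/(1+r)^1 + D_2/(1+r)^2 + D_3/(1+r)^3 + D_4/(1+r)^4 + D_5/(1+r)^5 + TV/(1+r)^5
    = 4.64234 + 4.90920 + 5.19138 + 5.48979 + 5.80536 + 112.02189 = 138.05996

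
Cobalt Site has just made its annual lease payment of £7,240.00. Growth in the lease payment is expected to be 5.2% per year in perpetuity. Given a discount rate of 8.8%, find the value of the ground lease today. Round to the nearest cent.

D₁ = D₀ × (1 + g) = £7,240.00 × 1.052 = £7,616.4800
Growing perpetuity: P = D₁ / (r − g) = £7,616.4800 / (0.088 − 0.052) = £211,568.89

£211568.89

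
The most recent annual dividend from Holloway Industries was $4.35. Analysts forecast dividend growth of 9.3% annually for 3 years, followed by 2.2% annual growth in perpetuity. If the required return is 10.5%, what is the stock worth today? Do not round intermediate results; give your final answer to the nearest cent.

$64.61

D_1 = 4.75455
D_2 = 5.19672
D_3 = 5.68002
Terminal value at year 3: TV = D_3×(1+g_2)/(r−g_2) = 5.80498/0.083 = 69.93950
P_0 = D_1/(1+r)^1 + D_2/(1+r)^2 + D_3/(1+r)^3 + TV/(1+r)^3
    = 4.30276 + 4.25603 + 4.20981 + 51.83650 = 64.60511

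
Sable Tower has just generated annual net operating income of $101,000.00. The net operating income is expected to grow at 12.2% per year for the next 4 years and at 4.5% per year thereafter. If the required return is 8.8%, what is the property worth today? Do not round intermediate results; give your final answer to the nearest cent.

D_1 = 113322.00000
D_2 = 127147.28400
D_3 = 142659.25265
D_4 = 160063.68147
Terminal value at year 4: TV = D_4×(1+g_2)/(r−g_2) = 167266.54714/0.043 = 3889919.70087
P_0 = D_1/(1+r)^1 + D_2/(1+r)^2 + D_3/(1+r)^3 + D_4/(1+r)^4 + TV/(1+r)^4
    = 104156.25000 + 107411.13281 + 110767.73071 + 114229.22230 + 2776035.75119 = 3212600.08701

$3212600.09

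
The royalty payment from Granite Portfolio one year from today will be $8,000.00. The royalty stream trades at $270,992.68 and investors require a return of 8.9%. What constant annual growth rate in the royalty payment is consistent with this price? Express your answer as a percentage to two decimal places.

P = D₁/(r−g) ⇒ g = r − D₁/P = 0.089 − $8,000.00/$270,992.68 = 0.059479

5.95%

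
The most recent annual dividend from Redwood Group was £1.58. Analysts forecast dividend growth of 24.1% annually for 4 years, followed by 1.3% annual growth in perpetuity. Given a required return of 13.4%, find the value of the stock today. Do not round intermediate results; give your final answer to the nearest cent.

D_1 = 1.96078
D_2 = 2.43333
D_3 = 3.01976
D_4 = 3.74752
Terminal value at year 4: TV = D_4×(1+g_2)/(r−g_2) = 3.79624/0.121 = 31.37388
P_0 = D_1/(1+r)^1 + D_2/(1+r)^2 + D_3/(1+r)^3 + D_4/(1+r)^4 + TV/(1+r)^4
    = 1.72908 + 1.89223 + 2.07078 + 2.26617 + 18.97213 = 26.93039

£26.93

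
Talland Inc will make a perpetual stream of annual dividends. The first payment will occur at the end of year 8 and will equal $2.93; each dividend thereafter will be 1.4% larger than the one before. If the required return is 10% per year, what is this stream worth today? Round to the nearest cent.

Value at end of year 7: C₁ / (r − g) = $2.93 / (0.1 − 0.014) = $34.0698
Discount to today: PV = $34.0698 / (1 + 0.1)^7 = $34.0698 / 1.948717 = $17.48

$17.48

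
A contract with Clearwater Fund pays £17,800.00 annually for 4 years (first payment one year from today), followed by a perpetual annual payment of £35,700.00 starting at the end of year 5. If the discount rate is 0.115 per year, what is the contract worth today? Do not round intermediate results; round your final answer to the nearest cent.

PV of 4-year annuity: £17,800.00 × [1 − (1+0.115)^−4] / 0.115 = 54639.12563
Perpetuity value at year 4: £35,700.00 / 0.115 = 310434.78261
PV of perpetuity: 310434.78261 / (1+0.115)^4 = 200849.56997
Total PV = 54639.12563 + 200849.56997 = 255488.69560

£255488.70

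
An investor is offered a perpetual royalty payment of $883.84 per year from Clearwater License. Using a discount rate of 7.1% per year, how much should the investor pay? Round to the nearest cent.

Level perpetuity: PV = C / r = $883.84 / 0.071 = $12,448.45

$12448.45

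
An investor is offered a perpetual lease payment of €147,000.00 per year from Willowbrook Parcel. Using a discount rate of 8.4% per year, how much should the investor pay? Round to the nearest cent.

€1750000.00

Level perpetuity: PV = C / r = €147,000.00 / 0.084 = €1,750,000.00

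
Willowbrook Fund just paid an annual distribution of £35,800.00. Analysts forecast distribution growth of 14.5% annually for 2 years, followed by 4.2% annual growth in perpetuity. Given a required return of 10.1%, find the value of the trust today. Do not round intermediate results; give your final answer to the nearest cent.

D_1 = 40991.00000
D_2 = 46934.69500
Terminal value at year 2: TV = D_2×(1+g_2)/(r−g_2) = 48905.95219/0.059 = 828914.44390
P_0 = D_1/(1+r)^1 + D_2/(1+r)^2 + TV/(1+r)^2
    = 37230.69936 + 38718.57472 + 683809.40446 = 759758.67855

£759758.68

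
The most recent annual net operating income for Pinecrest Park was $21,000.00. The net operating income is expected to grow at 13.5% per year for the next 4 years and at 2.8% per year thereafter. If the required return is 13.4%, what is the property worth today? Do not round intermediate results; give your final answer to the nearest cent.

$288565.06

D_1 = 23835.00000
D_2 = 27052.72500
D_3 = 30704.84287
D_4 = 34849.99666
Terminal value at year 4: TV = D_4×(1+g_2)/(r−g_2) = 35825.79657/0.106 = 337979.21292
P_0 = D_1/(1+r)^1 + D_2/(1+r)^2 + D_3/(1+r)^3 + D_4/(1+r)^4 + TV/(1+r)^4
    = 21018.51852 + 21037.05337 + 21055.60456 + 21074.17211 + 204379.70691 = 288565.05547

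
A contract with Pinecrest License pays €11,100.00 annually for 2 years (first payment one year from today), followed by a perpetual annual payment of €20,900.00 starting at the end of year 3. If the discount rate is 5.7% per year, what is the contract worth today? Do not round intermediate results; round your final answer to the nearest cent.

PV of 2-year annuity: €11,100.00 × [1 − (1+0.057)^−2] / 0.057 = 20436.53653
Perpetuity value at year 2: €20,900.00 / 0.057 = 366666.66667
PV of perpetuity: 366666.66667 / (1+0.057)^2 = 328187.06185
Total PV = 20436.53653 + 328187.06185 = 348623.59838

€348623.60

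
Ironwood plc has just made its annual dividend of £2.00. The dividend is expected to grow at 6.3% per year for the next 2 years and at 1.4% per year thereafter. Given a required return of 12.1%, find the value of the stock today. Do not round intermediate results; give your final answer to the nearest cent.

£20.74

D_1 = 2.12600
D_2 = 2.25994
Terminal value at year 2: TV = D_2×(1+g_2)/(r−g_2) = 2.29158/0.107 = 21.41661
P_0 = D_1/(1+r)^1 + D_2/(1+r)^2 + TV/(1+r)^2
    = 1.89652 + 1.79840 + 17.04274 = 20.73766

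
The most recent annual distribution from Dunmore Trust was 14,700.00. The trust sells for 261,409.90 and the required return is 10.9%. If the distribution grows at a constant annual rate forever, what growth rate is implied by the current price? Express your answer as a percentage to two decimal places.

5.00%

P = D₀(1+g)/(r−g) ⇒ P(r−g) = D₀(1+g) ⇒ g(P+D₀) = P·r − D₀
g = (P·r − D₀)/(P + D₀) = (261,409.90×0.109 − 14,700.00) / (261,409.90 + 14,700.00) = 0.049957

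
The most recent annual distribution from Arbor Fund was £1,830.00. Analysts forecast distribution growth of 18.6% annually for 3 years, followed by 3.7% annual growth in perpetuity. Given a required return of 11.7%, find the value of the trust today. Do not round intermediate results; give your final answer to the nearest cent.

D_1 = 2170.38000
D_2 = 2574.07068
D_3 = 3052.84783
Terminal value at year 3: TV = D_3×(1+g_2)/(r−g_2) = 3165.80320/0.08 = 39572.53995
P_0 = D_1/(1+r)^1 + D_2/(1+r)^2 + D_3/(1+r)^3 + TV/(1+r)^3
    = 1943.04387 + 2063.07075 + 2190.51200 + 28394.51185 = 34591.13847

£34591.14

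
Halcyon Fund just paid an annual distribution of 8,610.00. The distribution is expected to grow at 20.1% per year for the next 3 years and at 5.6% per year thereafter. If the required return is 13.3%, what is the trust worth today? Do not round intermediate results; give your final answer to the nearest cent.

D_1 = 10340.61000
D_2 = 12419.07261
D_3 = 14915.30620
Terminal value at year 3: TV = D_3×(1+g_2)/(r−g_2) = 15750.56335/0.077 = 204552.77081
P_0 = D_1/(1+r)^1 + D_2/(1+r)^2 + D_3/(1+r)^3 + TV/(1+r)^3
    = 9126.75199 + 9674.51821 + 10255.16008 + 140642.19542 = 169698.62570

169698.63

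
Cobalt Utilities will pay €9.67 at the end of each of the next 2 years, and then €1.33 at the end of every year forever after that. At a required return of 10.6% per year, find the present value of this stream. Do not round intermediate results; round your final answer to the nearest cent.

PV of 2-year annuity: €9.67 × [1 − (1+0.106)^−2] / 0.106 = 16.64848
Perpetuity value at year 2: €1.33 / 0.106 = 12.54717
PV of perpetuity: 12.54717 / (1+0.106)^2 = 10.25736
Total PV = 16.64848 + 10.25736 = 26.90584

€26.91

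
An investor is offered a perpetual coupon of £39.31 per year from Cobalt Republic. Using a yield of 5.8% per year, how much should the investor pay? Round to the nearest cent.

Level perpetuity: PV = C / r = £39.31 / 0.058 = £677.76

£677.76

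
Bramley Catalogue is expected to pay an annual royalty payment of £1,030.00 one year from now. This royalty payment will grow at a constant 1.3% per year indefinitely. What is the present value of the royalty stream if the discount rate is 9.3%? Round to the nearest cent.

Growing perpetuity: P = D₁ / (r − g) = £1,030.0000 / (0.093 − 0.013) = £12,875.00

£12875.00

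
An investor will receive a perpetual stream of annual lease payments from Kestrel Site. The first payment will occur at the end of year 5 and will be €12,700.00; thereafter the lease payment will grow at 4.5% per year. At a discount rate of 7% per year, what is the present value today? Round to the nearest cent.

€387550.77

Value at end of year 4: C₁ / (r − g) = €12,700.00 / (0.07 − 0.045) = €508,000.0000
Discount to today: PV = €508,000.0000 / (1 + 0.07)^4 = €508,000.0000 / 1.310796 = €387,550.77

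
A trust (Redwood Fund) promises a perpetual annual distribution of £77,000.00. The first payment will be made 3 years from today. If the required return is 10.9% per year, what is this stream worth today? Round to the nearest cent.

£574382.41

Value at end of year 2: C / r = £77,000.00 / 0.109 = £706,422.0183
Discount to today: PV = £706,422.0183 / (1 + 0.109)^2 = £706,422.0183 / 1.229881 = £574,382.41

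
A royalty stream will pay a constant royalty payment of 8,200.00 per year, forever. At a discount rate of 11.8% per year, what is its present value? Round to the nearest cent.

Level perpetuity: PV = C / r = 8,200.00 / 0.118 = 69,491.53

69491.53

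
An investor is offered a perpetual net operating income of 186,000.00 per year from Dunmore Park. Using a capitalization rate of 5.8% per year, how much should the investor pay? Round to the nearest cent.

Level perpetuity: PV = C / r = 186,000.00 / 0.058 = 3,206,896.55

3206896.55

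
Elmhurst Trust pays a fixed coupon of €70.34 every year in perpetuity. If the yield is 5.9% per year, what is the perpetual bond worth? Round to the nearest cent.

Level perpetuity: PV = C / r = €70.34 / 0.059 = €1,192.20

€1192.20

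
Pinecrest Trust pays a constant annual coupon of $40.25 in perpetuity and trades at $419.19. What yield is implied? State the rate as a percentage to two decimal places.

P = C/r ⇒ r = C/P = $40.25/$419.19 = 0.096019

9.60%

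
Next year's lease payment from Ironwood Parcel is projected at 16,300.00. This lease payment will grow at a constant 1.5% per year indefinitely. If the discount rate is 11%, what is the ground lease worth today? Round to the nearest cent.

171578.95

Growing perpetuity: P = D₁ / (r − g) = 16,300.0000 / (0.11 − 0.015) = 171,578.95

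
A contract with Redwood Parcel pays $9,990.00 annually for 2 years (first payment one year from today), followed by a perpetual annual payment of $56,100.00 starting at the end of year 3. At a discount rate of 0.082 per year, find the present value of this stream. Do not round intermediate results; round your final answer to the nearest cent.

$602144.93

PV of 2-year annuity: $9,990.00 × [1 − (1+0.082)^−2] / 0.082 = 17766.08321
Perpetuity value at year 2: $56,100.00 / 0.082 = 684146.34146
PV of perpetuity: 684146.34146 / (1+0.082)^2 = 584378.84716
Total PV = 17766.08321 + 584378.84716 = 602144.93037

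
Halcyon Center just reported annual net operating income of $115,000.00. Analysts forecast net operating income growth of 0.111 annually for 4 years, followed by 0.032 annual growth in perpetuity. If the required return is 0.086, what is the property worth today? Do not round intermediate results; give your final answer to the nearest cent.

$2894337.09

D_1 = 127765.00000
D_2 = 141946.91500
D_3 = 157703.02256
D_4 = 175208.05807
Terminal value at year 4: TV = D_4×(1+g_2)/(r−g_2) = 180814.71593/0.054 = 3348420.66533
P_0 = D_1/(1+r)^1 + D_2/(1+r)^2 + D_3/(1+r)^3 + D_4/(1+r)^4 + TV/(1+r)^4
    = 117647.32965 + 120355.60151 + 123126.21849 + 125960.61578 + 2407247.32387 = 2894337.08930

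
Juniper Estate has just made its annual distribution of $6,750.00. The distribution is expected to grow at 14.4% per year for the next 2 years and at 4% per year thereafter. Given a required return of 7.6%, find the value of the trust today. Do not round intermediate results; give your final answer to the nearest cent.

$235232.34

D_1 = 7722.00000
D_2 = 8833.96800
Terminal value at year 2: TV = D_2×(1+g_2)/(r−g_2) = 9187.32672/0.036 = 255203.52000
P_0 = D_1/(1+r)^1 + D_2/(1+r)^2 + TV/(1+r)^2
    = 7176.57993 + 7630.11843 + 220425.64365 = 235232.34201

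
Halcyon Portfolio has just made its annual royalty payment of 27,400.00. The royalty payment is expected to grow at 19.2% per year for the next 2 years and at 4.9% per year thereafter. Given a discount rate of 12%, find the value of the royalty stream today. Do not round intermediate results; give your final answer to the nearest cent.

D_1 = 32660.80000
D_2 = 38931.67360
Terminal value at year 2: TV = D_2×(1+g_2)/(r−g_2) = 40839.32561/0.071 = 575201.76910
P_0 = D_1/(1+r)^1 + D_2/(1+r)^2 + TV/(1+r)^2
    = 29161.42857 + 31036.09184 + 458547.32869 = 518744.84909

518744.85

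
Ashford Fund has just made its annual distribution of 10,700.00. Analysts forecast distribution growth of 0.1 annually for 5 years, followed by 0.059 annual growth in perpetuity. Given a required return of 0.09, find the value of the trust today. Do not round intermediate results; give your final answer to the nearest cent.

437594.15

D_1 = 11770.00000
D_2 = 12947.00000
D_3 = 14241.70000
D_4 = 15665.87000
D_5 = 17232.45700
Terminal value at year 5: TV = D_5×(1+g_2)/(r−g_2) = 18249.17196/0.031 = 588682.96655
P_0 = D_1/(1+r)^1 + D_2/(1+r)^2 + D_3/(1+r)^3 + D_4/(1+r)^4 + D_5/(1+r)^5 + TV/(1+r)^5
    = 10798.16514 + 10897.23087 + 10997.20547 + 11098.09726 + 11199.91467 + 382603.53654 = 437594.14995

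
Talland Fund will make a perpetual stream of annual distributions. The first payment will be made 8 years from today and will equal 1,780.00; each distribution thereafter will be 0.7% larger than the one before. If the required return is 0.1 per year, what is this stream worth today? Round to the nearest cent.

Value at end of year 7: C₁ / (r − g) = 1,780.00 / (0.1 − 0.007) = 19,139.7849
Discount to today: PV = 19,139.7849 / (1 + 0.1)^7 = 19,139.7849 / 1.948717 = 9,821.74

9821.74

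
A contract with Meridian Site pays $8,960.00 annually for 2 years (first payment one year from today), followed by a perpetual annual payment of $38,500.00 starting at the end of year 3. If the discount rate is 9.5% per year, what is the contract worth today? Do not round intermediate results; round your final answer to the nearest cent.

PV of 2-year annuity: $8,960.00 × [1 − (1+0.095)^−2] / 0.095 = 15655.38667
Perpetuity value at year 2: $38,500.00 / 0.095 = 405263.15789
PV of perpetuity: 405263.15789 / (1+0.095)^2 = 337993.91830
Total PV = 15655.38667 + 337993.91830 = 353649.30497

$353649.30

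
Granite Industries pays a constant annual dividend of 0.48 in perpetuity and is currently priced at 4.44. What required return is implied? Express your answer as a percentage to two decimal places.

P = C/r ⇒ r = C/P = 0.48/4.44 = 0.108108

10.81%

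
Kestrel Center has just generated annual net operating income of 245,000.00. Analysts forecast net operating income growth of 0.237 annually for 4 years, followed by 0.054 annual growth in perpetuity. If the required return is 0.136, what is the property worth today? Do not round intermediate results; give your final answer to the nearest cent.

D_1 = 303065.00000
D_2 = 374891.40500
D_3 = 463740.66799
D_4 = 573647.20630
Terminal value at year 4: TV = D_4×(1+g_2)/(r−g_2) = 604624.15544/0.082 = 7373465.31021
P_0 = D_1/(1+r)^1 + D_2/(1+r)^2 + D_3/(1+r)^3 + D_4/(1+r)^4 + TV/(1+r)^4
    = 266782.57042 + 290501.79543 + 316329.85999 + 344454.25776 + 4427497.41067 = 5645565.89427

5645565.89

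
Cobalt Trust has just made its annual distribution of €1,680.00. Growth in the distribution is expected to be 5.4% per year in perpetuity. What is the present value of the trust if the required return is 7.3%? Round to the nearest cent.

€93195.79

D₁ = D₀ × (1 + g) = €1,680.00 × 1.054 = €1,770.7200
Growing perpetuity: P = D₁ / (r − g) = €1,770.7200 / (0.073 − 0.054) = €93,195.79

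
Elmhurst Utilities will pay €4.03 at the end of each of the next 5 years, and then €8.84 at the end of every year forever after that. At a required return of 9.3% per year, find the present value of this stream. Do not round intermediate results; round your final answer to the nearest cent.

€76.49

PV of 5-year annuity: €4.03 × [1 − (1+0.093)^−5] / 0.093 = 15.55403
Perpetuity value at year 5: €8.84 / 0.093 = 95.05376
PV of perpetuity: 95.05376 / (1+0.093)^5 = 60.93524
Total PV = 15.55403 + 60.93524 = 76.48927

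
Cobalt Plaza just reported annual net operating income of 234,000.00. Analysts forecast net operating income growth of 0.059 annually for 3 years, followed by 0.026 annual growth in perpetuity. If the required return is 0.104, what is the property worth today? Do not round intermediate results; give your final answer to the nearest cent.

D_1 = 247806.00000
D_2 = 262426.55400
D_3 = 277909.72069
Terminal value at year 3: TV = D_3×(1+g_2)/(r−g_2) = 285135.37342/0.078 = 3655581.71056
P_0 = D_1/(1+r)^1 + D_2/(1+r)^2 + D_3/(1+r)^3 + TV/(1+r)^3
    = 224461.95652 + 215312.69199 + 206536.35944 + 2716747.49719 = 3363058.50514

3363058.51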